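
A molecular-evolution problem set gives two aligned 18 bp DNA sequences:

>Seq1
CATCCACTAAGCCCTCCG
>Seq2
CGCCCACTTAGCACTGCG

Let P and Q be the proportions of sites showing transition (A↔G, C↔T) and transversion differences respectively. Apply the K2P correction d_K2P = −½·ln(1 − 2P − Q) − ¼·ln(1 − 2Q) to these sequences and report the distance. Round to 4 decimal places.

Differing sites — 2:A/G (Ti); 3:T/C (Ti); 9:A/T (Tv); 13:C/A (Tv); 16:C/G (Tv).
Of the 5 differences, 2 transitions and 3 transversions over 18 sites: P = 2/18 = 0.111111, Q = 3/18 = 0.166667.
d = −0.5·ln(0.611111) − 0.25·ln(0.666666) = −0.5·(-0.492477) − 0.25·(-0.405466) = 0.3476.

0.3476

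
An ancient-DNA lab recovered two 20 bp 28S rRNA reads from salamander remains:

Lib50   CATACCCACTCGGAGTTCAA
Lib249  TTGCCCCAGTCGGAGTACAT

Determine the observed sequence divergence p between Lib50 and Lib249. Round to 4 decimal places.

0.3500

The sequences differ at positions 1 (C/T), 2 (A/T), 3 (T/G), 4 (A/C), 9 (C/G), 17 (T/A), 20 (A/T).
There are 7 differences over 20 sites, so p = 7/20 = 0.3500.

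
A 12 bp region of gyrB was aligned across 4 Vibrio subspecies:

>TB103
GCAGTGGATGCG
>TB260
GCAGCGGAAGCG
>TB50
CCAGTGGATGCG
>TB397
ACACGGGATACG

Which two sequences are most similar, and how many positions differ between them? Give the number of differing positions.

Pairwise Hamming distances:
  TB103 vs TB260: 2
  TB103 vs TB50: 1
  TB103 vs TB397: 4
  TB260 vs TB50: 3
  TB260 vs TB397: 5
  TB50 vs TB397: 4
The smallest is 1, between TB103 and TB50.

1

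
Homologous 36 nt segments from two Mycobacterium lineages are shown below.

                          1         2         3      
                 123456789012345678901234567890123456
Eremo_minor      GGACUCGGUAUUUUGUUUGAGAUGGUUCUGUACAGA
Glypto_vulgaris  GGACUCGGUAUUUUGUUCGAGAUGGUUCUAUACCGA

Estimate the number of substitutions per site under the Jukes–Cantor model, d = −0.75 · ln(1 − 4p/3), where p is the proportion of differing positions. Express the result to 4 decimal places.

0.0883

Differing sites — 18:U/C; 30:G/A; 34:A/C.
p = 3/36 = 0.083333.
d = −0.75 · ln(1 − (4/3)·0.083333) = −0.75 · ln(0.888889) = −0.75 · (-0.117783) = 0.0883.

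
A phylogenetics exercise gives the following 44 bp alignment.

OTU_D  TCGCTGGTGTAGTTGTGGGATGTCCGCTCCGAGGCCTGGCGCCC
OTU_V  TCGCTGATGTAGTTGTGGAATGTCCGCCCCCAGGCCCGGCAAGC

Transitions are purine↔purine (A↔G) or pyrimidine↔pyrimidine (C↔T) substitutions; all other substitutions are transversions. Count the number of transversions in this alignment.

3

Mismatches occur at site 7 (G↔A, transition), site 19 (G↔A, transition), site 28 (T↔C, transition), site 31 (G↔C, transversion), site 37 (T↔C, transition), site 41 (G↔A, transition), site 42 (C↔A, transversion), site 43 (C↔G, transversion).
Of the 8 differences, 5 transitions and 3 transversions, so the answer is 3.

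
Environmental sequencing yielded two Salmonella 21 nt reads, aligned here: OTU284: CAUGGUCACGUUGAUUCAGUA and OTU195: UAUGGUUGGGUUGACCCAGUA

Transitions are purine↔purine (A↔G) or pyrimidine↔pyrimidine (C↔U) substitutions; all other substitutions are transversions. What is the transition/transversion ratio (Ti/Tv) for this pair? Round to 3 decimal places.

Differing sites — 1:C/U (Ti); 7:C/U (Ti); 8:A/G (Ti); 9:C/G (Tv); 15:U/C (Ti); 16:U/C (Ti).
Of the 6 differences, 5 transitions and 1 transversion, so Ti/Tv = 5/1 = 5.000.

5.000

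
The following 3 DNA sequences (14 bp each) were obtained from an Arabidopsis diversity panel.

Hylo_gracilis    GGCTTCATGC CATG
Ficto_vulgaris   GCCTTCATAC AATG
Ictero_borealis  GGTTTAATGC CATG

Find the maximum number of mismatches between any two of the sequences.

Pairwise Hamming distances:
  Hylo_gracilis vs Ficto_vulgaris: 3
  Hylo_gracilis vs Ictero_borealis: 2
  Ficto_vulgaris vs Ictero_borealis: 5
The largest is 5, between Ficto_vulgaris and Ictero_borealis.

5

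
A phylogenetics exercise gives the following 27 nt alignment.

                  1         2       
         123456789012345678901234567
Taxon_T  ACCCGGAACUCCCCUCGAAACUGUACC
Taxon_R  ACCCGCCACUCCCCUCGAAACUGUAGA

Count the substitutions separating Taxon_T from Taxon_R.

The sequences differ at positions 6 (G/C), 7 (A/C), 26 (C/G), 27 (C/A).
That gives 4 mismatches out of 27 aligned sites, so the Hamming distance is 4.

4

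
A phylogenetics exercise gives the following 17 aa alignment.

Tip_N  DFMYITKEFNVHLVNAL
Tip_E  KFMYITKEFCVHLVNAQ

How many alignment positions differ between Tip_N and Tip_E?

The sequences differ at positions 1 (D/K), 10 (N/C), 17 (L/Q).
That gives 3 mismatches out of 17 aligned sites, so the Hamming distance is 3.

3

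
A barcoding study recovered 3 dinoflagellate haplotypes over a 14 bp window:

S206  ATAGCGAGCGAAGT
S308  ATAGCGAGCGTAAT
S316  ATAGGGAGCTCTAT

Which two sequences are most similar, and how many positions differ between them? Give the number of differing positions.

Pairwise Hamming distances:
  S206 vs S308: 2
  S206 vs S316: 5
  S308 vs S316: 4
The smallest is 2, between S206 and S308.

2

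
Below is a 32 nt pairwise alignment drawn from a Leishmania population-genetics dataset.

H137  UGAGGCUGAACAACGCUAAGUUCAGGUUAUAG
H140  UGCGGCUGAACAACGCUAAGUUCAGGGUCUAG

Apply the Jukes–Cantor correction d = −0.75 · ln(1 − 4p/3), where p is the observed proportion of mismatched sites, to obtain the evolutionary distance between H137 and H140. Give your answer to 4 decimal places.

0.1001

Mismatches occur at site 3 (A/C), site 27 (U/G), site 29 (A/C).
p = 3/32 = 0.093750.
d = −0.75 · ln(1 − (4/3)·0.093750) = −0.75 · ln(0.875000) = −0.75 · (-0.133531) = 0.1001.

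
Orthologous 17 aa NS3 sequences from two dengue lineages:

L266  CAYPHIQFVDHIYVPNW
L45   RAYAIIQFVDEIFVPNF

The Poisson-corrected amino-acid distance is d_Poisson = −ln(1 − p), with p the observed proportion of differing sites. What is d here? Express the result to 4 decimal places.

Mismatches occur at site 1 (C→R), site 4 (P→A), site 5 (H→I), site 11 (H→E), site 13 (Y→F), site 17 (W→F).
p = 6/17 = 0.352941.
d = −ln(1 − 0.352941) = −ln(0.647059) = 0.4353.

0.4353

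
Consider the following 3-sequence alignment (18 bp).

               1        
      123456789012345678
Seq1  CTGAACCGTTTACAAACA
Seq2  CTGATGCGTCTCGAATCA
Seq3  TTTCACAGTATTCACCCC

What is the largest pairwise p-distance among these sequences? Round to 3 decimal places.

0.667

Pairwise Hamming distances:
  Seq1 vs Seq2: 6
  Seq1 vs Seq3: 9
  Seq2 vs Seq3: 12
The largest is 12 mismatches, between Seq2 and Seq3; p = 12/18 = 0.667.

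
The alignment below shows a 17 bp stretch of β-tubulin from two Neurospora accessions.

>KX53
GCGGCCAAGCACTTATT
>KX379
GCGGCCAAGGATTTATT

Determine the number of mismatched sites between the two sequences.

Mismatches occur at site 10 (C↔G), site 12 (C↔T).
That gives 2 mismatches out of 17 aligned sites, so the Hamming distance is 2.

2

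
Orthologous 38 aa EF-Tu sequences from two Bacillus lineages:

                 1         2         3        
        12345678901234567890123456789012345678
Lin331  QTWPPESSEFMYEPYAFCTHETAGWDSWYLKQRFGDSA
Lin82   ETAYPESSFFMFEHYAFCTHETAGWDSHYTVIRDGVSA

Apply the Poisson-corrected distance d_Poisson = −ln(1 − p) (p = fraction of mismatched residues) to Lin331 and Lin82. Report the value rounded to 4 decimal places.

Mismatches occur at site 1 (Q/E), site 3 (W/A), site 4 (P/Y), site 9 (E/F), site 12 (Y/F), site 14 (P/H), site 28 (W/H), site 30 (L/T), site 31 (K/V), site 32 (Q/I), site 34 (F/D), site 36 (D/V).
p = 12/38 = 0.315789.
d = −ln(1 − 0.315789) = −ln(0.684211) = 0.3795.

0.3795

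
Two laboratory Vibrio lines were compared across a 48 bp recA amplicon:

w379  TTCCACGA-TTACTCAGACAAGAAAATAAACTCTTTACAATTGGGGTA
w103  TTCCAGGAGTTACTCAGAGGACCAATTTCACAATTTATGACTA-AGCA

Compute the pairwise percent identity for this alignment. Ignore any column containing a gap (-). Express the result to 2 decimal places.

Excluding the 2 gap columns leaves 46 comparable sites.
The sequences differ at positions 6 (C/G), 19 (C/G), 20 (A/G), 22 (G/C), 23 (A/C), 26 (A/T), 28 (A/T), 29 (A/C), 32 (T/A), 33 (C/A), 38 (C/T), 39 (A/G), 41 (T/C), 43 (G/A), 45 (G/A), 47 (T/C).
30 of the 46 comparable sites match, so the percent identity is 30/46 × 100 = 65.22%.

65.22%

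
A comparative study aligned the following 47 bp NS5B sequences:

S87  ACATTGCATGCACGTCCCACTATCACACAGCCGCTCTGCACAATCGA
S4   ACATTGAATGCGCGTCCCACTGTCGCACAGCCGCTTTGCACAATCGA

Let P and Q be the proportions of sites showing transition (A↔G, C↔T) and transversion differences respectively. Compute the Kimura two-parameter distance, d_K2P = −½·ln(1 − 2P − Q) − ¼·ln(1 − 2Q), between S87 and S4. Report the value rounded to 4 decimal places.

Differing sites — 7:C/A (Tv); 12:A/G (Ti); 22:A/G (Ti); 25:A/G (Ti); 36:C/T (Ti).
Of the 5 differences, 4 transitions and 1 transversion over 47 sites: P = 4/47 = 0.085106, Q = 1/47 = 0.021277.
d = −0.5·ln(0.808511) − 0.25·ln(0.957446) = −0.5·(-0.212561) − 0.25·(-0.043486) = 0.1172.

0.1172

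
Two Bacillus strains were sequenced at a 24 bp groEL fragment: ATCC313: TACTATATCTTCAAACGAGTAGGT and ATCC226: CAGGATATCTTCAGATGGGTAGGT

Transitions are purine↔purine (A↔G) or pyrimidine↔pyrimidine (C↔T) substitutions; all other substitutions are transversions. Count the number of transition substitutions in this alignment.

4

Differing sites — 1:T/C (Ti); 3:C/G (Tv); 4:T/G (Tv); 14:A/G (Ti); 16:C/T (Ti); 18:A/G (Ti).
Of the 6 differences, 4 transitions and 2 transversions, so the answer is 4.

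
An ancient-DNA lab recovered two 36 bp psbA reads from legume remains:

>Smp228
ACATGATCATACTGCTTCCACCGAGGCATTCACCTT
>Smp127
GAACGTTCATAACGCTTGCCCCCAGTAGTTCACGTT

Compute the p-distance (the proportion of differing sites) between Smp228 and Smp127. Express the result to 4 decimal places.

Mismatches occur at site 1 (A/G), site 2 (C/A), site 4 (T/C), site 6 (A/T), site 12 (C/A), site 13 (T/C), site 18 (C/G), site 20 (A/C), site 23 (G/C), site 26 (G/T), site 27 (C/A), site 28 (A/G), site 34 (C/G).
There are 13 differences over 36 sites, so p = 13/36 = 0.3611.

0.3611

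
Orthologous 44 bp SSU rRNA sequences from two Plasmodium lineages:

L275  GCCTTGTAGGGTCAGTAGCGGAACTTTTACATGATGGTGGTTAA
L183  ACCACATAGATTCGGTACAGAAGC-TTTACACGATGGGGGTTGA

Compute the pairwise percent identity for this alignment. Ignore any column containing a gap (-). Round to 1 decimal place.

Excluding the 1 gap column leaves 43 comparable sites.
Differing sites — 1:G/A; 4:T/A; 5:T/C; 6:G/A; 10:G/A; 11:G/T; 14:A/G; 18:G/C; 19:C/A; 21:G/A; 23:A/G; 32:T/C; 38:T/G; 43:A/G.
29 of the 43 comparable sites match, so the percent identity is 29/43 × 100 = 67.4%.

67.4%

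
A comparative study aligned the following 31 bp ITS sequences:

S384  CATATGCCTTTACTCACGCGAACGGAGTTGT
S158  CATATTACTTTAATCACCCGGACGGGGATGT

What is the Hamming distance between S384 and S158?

Mismatches occur at site 6 (G/T), site 7 (C/A), site 13 (C/A), site 18 (G/C), site 21 (A/G), site 26 (A/G), site 28 (T/A).
That gives 7 mismatches out of 31 aligned sites, so the Hamming distance is 7.

7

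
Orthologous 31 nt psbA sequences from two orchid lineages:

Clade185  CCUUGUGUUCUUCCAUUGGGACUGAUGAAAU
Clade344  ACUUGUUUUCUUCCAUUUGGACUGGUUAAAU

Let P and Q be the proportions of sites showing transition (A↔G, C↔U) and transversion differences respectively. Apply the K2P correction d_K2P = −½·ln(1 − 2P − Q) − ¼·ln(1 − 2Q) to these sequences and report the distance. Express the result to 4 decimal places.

Mismatches occur at site 1 (C→A, transversion), site 7 (G→U, transversion), site 18 (G→U, transversion), site 25 (A→G, transition), site 27 (G→U, transversion).
Of the 5 differences, 1 transition and 4 transversions over 31 sites: P = 1/31 = 0.032258, Q = 4/31 = 0.129032.
d = −0.5·ln(0.806452) − 0.25·ln(0.741936) = −0.5·(-0.215111) − 0.25·(-0.298492) = 0.1822.

0.1822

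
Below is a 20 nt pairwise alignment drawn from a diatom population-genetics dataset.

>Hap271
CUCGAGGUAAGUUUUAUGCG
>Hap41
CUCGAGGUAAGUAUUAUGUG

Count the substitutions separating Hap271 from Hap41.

2

Mismatches occur at site 13 (U→A), site 19 (C→U).
That gives 2 mismatches out of 20 aligned sites, so the Hamming distance is 2.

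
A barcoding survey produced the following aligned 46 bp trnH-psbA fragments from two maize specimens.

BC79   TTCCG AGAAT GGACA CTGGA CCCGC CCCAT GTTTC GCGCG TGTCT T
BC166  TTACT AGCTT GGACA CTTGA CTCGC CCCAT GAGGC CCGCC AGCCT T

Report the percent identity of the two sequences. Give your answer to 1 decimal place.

71.7%

Mismatches occur at site 3 (C→A), site 5 (G→T), site 8 (A→C), site 9 (A→T), site 18 (G→T), site 22 (C→T), site 32 (T→A), site 33 (T→G), site 34 (T→G), site 36 (G→C), site 40 (G→C), site 41 (T→A), site 43 (T→C).
33 of the 46 sites match, so the percent identity is 33/46 × 100 = 71.7%.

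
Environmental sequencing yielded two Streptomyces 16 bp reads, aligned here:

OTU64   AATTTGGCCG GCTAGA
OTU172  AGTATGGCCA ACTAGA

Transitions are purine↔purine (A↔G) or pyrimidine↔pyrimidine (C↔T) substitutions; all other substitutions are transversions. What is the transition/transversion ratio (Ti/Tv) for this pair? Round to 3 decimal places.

3.000

The sequences differ at positions 2 (A/G, transition), 4 (T/A, transversion), 10 (G/A, transition), 11 (G/A, transition).
Of the 4 differences, 3 transitions and 1 transversion, so Ti/Tv = 3/1 = 3.000.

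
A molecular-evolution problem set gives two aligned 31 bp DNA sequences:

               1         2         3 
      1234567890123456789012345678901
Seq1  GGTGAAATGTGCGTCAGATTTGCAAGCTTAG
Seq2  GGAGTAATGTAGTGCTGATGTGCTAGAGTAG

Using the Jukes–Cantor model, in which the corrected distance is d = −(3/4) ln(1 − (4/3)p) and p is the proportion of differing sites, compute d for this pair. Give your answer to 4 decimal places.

The sequences differ at positions 3 (T/A), 5 (A/T), 11 (G/A), 12 (C/G), 13 (G/T), 14 (T/G), 16 (A/T), 20 (T/G), 24 (A/T), 27 (C/A), 28 (T/G).
p = 11/31 = 0.354839.
d = −0.75 · ln(1 − (4/3)·0.354839) = −0.75 · ln(0.526881) = −0.75 · (-0.640781) = 0.4806.

0.4806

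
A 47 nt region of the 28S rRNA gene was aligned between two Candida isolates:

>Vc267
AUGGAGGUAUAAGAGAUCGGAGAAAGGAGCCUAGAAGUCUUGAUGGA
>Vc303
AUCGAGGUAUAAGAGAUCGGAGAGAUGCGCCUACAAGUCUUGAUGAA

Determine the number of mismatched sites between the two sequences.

6

The sequences differ at positions 3 (G/C), 24 (A/G), 26 (G/U), 28 (A/C), 34 (G/C), 46 (G/A).
That gives 6 mismatches out of 47 aligned sites, so the Hamming distance is 6.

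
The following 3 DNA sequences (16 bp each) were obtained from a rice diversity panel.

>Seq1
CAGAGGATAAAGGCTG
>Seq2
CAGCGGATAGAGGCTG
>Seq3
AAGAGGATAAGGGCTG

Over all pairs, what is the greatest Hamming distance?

4

Pairwise Hamming distances:
  Seq1 vs Seq2: 2
  Seq1 vs Seq3: 2
  Seq2 vs Seq3: 4
The largest is 4, between Seq2 and Seq3.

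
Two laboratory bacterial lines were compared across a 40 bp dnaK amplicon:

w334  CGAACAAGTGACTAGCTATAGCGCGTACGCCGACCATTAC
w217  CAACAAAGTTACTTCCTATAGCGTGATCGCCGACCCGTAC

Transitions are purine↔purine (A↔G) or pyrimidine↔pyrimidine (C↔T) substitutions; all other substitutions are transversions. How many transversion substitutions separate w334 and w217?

9

Mismatches occur at site 2 (G→A, transition), site 4 (A→C, transversion), site 5 (C→A, transversion), site 10 (G→T, transversion), site 14 (A→T, transversion), site 15 (G→C, transversion), site 24 (C→T, transition), site 26 (T→A, transversion), site 27 (A→T, transversion), site 36 (A→C, transversion), site 37 (T→G, transversion).
Of the 11 differences, 2 transitions and 9 transversions, so the answer is 9.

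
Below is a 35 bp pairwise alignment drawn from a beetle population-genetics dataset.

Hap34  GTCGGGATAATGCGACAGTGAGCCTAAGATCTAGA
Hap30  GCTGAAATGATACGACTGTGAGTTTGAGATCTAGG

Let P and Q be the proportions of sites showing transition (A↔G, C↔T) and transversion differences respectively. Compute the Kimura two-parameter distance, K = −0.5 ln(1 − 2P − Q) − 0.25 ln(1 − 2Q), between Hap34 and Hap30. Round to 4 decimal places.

0.4729

Differing sites — 2:T/C (Ti); 3:C/T (Ti); 5:G/A (Ti); 6:G/A (Ti); 9:A/G (Ti); 12:G/A (Ti); 17:A/T (Tv); 23:C/T (Ti); 24:C/T (Ti); 26:A/G (Ti); 35:A/G (Ti).
Of the 11 differences, 10 transitions and 1 transversion over 35 sites: P = 10/35 = 0.285714, Q = 1/35 = 0.028571.
d = −0.5·ln(0.400001) − 0.25·ln(0.942858) = −0.5·(-0.916288) − 0.25·(-0.058840) = 0.4729.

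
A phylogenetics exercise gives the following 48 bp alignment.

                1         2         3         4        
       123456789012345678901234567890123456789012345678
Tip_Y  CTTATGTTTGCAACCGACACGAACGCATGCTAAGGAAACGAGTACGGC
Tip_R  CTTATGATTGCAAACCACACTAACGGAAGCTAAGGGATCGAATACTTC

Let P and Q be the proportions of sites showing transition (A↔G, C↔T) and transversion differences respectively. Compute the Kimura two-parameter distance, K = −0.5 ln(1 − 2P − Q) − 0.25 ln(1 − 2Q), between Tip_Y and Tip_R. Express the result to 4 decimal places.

0.2754

The sequences differ at positions 7 (T/A, transversion), 14 (C/A, transversion), 16 (G/C, transversion), 21 (G/T, transversion), 26 (C/G, transversion), 28 (T/A, transversion), 36 (A/G, transition), 38 (A/T, transversion), 42 (G/A, transition), 46 (G/T, transversion), 47 (G/T, transversion).
Of the 11 differences, 2 transitions and 9 transversions over 48 sites: P = 2/48 = 0.041667, Q = 9/48 = 0.187500.
d = −0.5·ln(0.729166) − 0.25·ln(0.625000) = −0.5·(-0.315854) − 0.25·(-0.470004) = 0.2754.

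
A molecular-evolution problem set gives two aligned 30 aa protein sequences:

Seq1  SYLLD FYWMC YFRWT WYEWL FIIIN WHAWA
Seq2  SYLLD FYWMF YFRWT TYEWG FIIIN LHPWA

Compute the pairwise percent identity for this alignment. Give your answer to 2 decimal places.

The sequences differ at positions 10 (C/F), 16 (W/T), 20 (L/G), 26 (W/L), 28 (A/P).
25 of the 30 sites match, so the percent identity is 25/30 × 100 = 83.33%.

83.33%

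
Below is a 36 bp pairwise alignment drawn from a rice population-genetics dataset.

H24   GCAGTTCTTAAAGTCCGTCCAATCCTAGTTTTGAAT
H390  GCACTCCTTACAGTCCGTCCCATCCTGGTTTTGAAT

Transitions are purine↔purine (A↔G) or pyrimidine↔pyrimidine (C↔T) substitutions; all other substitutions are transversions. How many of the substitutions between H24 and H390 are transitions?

2

Mismatches occur at site 4 (G/C, transversion), site 6 (T/C, transition), site 11 (A/C, transversion), site 21 (A/C, transversion), site 27 (A/G, transition).
Of the 5 differences, 2 transitions and 3 transversions, so the answer is 2.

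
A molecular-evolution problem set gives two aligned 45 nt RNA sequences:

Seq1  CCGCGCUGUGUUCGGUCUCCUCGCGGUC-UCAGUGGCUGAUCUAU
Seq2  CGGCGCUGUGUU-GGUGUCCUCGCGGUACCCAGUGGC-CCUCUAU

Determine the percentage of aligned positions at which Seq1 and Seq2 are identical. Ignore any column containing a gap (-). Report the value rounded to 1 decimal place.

Excluding the 3 gap columns leaves 42 comparable sites.
Mismatches occur at site 2 (C/G), site 17 (C/G), site 28 (C/A), site 30 (U/C), site 39 (G/C), site 40 (A/C).
36 of the 42 comparable sites match, so the percent identity is 36/42 × 100 = 85.7%.

85.7%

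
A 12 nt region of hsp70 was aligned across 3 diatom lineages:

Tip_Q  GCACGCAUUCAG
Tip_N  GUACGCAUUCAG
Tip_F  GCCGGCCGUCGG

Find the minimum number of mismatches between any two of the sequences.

Pairwise Hamming distances:
  Tip_Q vs Tip_N: 1
  Tip_Q vs Tip_F: 5
  Tip_N vs Tip_F: 6
The smallest is 1, between Tip_Q and Tip_N.

1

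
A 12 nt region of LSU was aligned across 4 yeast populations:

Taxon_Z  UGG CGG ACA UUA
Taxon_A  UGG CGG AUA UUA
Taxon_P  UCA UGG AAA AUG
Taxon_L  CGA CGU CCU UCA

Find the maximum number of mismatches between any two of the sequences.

Pairwise Hamming distances:
  Taxon_Z vs Taxon_A: 1
  Taxon_Z vs Taxon_P: 6
  Taxon_Z vs Taxon_L: 6
  Taxon_A vs Taxon_P: 6
  Taxon_A vs Taxon_L: 7
  Taxon_P vs Taxon_L: 10
The largest is 10, between Taxon_P and Taxon_L.

10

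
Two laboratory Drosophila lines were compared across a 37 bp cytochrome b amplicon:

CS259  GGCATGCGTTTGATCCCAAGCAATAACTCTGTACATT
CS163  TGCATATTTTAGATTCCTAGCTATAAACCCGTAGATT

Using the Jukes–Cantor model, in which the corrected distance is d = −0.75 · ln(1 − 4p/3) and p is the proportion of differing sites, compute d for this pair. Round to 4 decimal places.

Mismatches occur at site 1 (G→T), site 6 (G→A), site 7 (C→T), site 8 (G→T), site 11 (T→A), site 15 (C→T), site 18 (A→T), site 22 (A→T), site 27 (C→A), site 28 (T→C), site 30 (T→C), site 34 (C→G).
p = 12/37 = 0.324324.
d = −0.75 · ln(1 − (4/3)·0.324324) = −0.75 · ln(0.567568) = −0.75 · (-0.566395) = 0.4248.

0.4248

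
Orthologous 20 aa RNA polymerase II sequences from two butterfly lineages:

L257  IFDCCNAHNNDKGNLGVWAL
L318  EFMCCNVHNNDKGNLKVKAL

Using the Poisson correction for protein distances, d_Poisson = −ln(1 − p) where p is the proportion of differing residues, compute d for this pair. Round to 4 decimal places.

0.2877

The sequences differ at positions 1 (I/E), 3 (D/M), 7 (A/V), 16 (G/K), 18 (W/K).
p = 5/20 = 0.250000.
d = −ln(1 − 0.250000) = −ln(0.750000) = 0.2877.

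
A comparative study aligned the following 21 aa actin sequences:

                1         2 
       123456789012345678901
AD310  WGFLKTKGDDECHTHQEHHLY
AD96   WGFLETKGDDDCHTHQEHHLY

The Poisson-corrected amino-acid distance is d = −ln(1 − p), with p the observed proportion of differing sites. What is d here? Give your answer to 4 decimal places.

0.1001

The sequences differ at positions 5 (K/E), 11 (E/D).
p = 2/21 = 0.095238.
d = −ln(1 − 0.095238) = −ln(0.904762) = 0.1001.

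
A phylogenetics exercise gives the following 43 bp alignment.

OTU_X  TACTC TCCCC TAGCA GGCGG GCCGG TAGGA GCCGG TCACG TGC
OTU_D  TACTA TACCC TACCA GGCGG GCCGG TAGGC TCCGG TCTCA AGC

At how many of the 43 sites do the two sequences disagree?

8

Mismatches occur at site 5 (C↔A), site 7 (C↔A), site 13 (G↔C), site 30 (A↔C), site 31 (G↔T), site 38 (A↔T), site 40 (G↔A), site 41 (T↔A).
That gives 8 mismatches out of 43 aligned sites, so the Hamming distance is 8.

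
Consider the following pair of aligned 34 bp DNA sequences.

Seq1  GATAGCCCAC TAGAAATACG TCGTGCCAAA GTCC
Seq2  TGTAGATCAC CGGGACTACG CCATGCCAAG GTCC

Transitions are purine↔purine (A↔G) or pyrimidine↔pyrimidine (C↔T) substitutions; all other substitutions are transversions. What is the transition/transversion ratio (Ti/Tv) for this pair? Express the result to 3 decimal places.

Differing sites — 1:G/T (Tv); 2:A/G (Ti); 6:C/A (Tv); 7:C/T (Ti); 11:T/C (Ti); 12:A/G (Ti); 14:A/G (Ti); 16:A/C (Tv); 21:T/C (Ti); 23:G/A (Ti); 30:A/G (Ti).
Of the 11 differences, 8 transitions and 3 transversions, so Ti/Tv = 8/3 = 2.667.

2.667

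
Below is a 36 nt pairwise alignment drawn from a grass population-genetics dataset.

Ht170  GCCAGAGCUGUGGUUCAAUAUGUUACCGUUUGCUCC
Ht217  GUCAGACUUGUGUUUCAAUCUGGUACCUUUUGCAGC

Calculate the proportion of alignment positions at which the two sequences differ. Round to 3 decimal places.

The sequences differ at positions 2 (C/U), 7 (G/C), 8 (C/U), 13 (G/U), 20 (A/C), 23 (U/G), 28 (G/U), 34 (U/A), 35 (C/G).
There are 9 differences over 36 sites, so p = 9/36 = 0.250.

0.250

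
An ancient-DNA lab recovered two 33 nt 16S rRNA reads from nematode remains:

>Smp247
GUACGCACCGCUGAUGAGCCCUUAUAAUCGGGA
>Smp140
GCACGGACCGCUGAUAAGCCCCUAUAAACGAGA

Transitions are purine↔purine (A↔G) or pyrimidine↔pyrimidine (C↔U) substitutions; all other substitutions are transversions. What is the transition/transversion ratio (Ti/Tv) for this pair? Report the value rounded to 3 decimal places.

2.000

Differing sites — 2:U/C (Ti); 6:C/G (Tv); 16:G/A (Ti); 22:U/C (Ti); 28:U/A (Tv); 31:G/A (Ti).
Of the 6 differences, 4 transitions and 2 transversions, so Ti/Tv = 4/2 = 2.000.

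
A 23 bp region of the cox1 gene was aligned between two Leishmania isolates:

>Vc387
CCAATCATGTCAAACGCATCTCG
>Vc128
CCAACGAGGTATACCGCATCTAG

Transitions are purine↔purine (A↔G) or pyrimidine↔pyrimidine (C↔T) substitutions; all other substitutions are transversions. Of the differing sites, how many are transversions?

6

Differing sites — 5:T/C (Ti); 6:C/G (Tv); 8:T/G (Tv); 11:C/A (Tv); 12:A/T (Tv); 14:A/C (Tv); 22:C/A (Tv).
Of the 7 differences, 1 transition and 6 transversions, so the answer is 6.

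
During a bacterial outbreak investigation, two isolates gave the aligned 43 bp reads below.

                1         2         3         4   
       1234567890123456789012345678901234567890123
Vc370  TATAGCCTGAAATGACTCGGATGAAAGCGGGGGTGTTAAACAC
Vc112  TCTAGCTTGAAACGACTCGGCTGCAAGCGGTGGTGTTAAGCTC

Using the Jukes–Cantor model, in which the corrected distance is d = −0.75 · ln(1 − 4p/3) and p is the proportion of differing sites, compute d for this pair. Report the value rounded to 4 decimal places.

0.2138

Mismatches occur at site 2 (A→C), site 7 (C→T), site 13 (T→C), site 21 (A→C), site 24 (A→C), site 31 (G→T), site 40 (A→G), site 42 (A→T).
p = 8/43 = 0.186047.
d = −0.75 · ln(1 − (4/3)·0.186047) = −0.75 · ln(0.751937) = −0.75 · (-0.285103) = 0.2138.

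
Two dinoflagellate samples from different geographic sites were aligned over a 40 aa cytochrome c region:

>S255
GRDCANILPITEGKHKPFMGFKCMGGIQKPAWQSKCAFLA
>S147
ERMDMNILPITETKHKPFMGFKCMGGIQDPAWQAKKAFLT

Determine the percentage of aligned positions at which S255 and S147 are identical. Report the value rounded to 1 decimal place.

77.5%

Differing sites — 1:G/E; 3:D/M; 4:C/D; 5:A/M; 13:G/T; 29:K/D; 34:S/A; 36:C/K; 40:A/T.
31 of the 40 sites match, so the percent identity is 31/40 × 100 = 77.5%.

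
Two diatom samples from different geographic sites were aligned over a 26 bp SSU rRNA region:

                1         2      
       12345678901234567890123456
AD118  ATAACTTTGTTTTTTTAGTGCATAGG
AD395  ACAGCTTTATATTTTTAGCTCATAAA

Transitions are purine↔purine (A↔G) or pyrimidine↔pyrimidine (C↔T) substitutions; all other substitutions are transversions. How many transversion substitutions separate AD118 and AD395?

2

The sequences differ at positions 2 (T/C, transition), 4 (A/G, transition), 9 (G/A, transition), 11 (T/A, transversion), 19 (T/C, transition), 20 (G/T, transversion), 25 (G/A, transition), 26 (G/A, transition).
Of the 8 differences, 6 transitions and 2 transversions, so the answer is 2.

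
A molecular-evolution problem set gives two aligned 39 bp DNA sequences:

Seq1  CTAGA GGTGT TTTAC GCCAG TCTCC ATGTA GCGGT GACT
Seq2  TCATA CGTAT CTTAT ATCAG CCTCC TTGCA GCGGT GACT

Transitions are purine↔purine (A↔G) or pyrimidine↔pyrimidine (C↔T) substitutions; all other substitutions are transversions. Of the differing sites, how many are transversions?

Mismatches occur at site 1 (C/T, transition), site 2 (T/C, transition), site 4 (G/T, transversion), site 6 (G/C, transversion), site 9 (G/A, transition), site 11 (T/C, transition), site 15 (C/T, transition), site 16 (G/A, transition), site 17 (C/T, transition), site 21 (T/C, transition), site 26 (A/T, transversion), site 29 (T/C, transition).
Of the 12 differences, 9 transitions and 3 transversions, so the answer is 3.

3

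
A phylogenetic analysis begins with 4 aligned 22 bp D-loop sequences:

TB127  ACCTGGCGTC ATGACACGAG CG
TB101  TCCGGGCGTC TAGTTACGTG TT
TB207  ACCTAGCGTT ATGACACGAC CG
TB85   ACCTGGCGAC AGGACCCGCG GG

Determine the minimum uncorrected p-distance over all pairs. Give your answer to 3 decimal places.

Pairwise Hamming distances:
  TB127 vs TB101: 9
  TB127 vs TB207: 3
  TB127 vs TB85: 5
  TB101 vs TB207: 12
  TB101 vs TB85: 11
  TB207 vs TB85: 8
The smallest is 3 mismatches, between TB127 and TB207; p = 3/22 = 0.136.

0.136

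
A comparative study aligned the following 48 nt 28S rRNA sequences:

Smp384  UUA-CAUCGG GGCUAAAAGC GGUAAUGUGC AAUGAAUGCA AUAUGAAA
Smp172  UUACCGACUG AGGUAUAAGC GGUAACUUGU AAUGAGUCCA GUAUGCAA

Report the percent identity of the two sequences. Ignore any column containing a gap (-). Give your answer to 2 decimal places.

Excluding the 1 gap column leaves 47 comparable sites.
The sequences differ at positions 6 (A/G), 7 (U/A), 9 (G/U), 11 (G/A), 13 (C/G), 16 (A/U), 26 (U/C), 27 (G/U), 30 (C/U), 36 (A/G), 38 (G/C), 41 (A/G), 46 (A/C).
34 of the 47 comparable sites match, so the percent identity is 34/47 × 100 = 72.34%.

72.34%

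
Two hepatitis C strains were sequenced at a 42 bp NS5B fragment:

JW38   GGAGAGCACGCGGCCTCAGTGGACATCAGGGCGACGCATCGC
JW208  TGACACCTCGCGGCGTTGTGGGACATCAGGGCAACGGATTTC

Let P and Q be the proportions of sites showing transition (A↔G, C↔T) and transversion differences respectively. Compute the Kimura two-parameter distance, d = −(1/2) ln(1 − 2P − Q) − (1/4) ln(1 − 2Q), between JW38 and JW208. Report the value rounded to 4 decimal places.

0.3993

Differing sites — 1:G/T (Tv); 4:G/C (Tv); 6:G/C (Tv); 8:A/T (Tv); 15:C/G (Tv); 17:C/T (Ti); 18:A/G (Ti); 19:G/T (Tv); 20:T/G (Tv); 33:G/A (Ti); 37:C/G (Tv); 40:C/T (Ti); 41:G/T (Tv).
Of the 13 differences, 4 transitions and 9 transversions over 42 sites: P = 4/42 = 0.095238, Q = 9/42 = 0.214286.
d = −0.5·ln(0.595238) − 0.25·ln(0.571428) = −0.5·(-0.518794) − 0.25·(-0.559617) = 0.3993.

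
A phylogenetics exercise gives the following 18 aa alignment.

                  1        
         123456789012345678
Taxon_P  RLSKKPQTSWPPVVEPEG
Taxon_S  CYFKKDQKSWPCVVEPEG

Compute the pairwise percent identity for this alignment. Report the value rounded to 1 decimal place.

66.7%

Mismatches occur at site 1 (R/C), site 2 (L/Y), site 3 (S/F), site 6 (P/D), site 8 (T/K), site 12 (P/C).
12 of the 18 sites match, so the percent identity is 12/18 × 100 = 66.7%.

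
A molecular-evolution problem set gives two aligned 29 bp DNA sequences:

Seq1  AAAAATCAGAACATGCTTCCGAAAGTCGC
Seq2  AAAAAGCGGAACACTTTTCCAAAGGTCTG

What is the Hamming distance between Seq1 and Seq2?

Differing sites — 6:T/G; 8:A/G; 14:T/C; 15:G/T; 16:C/T; 21:G/A; 24:A/G; 28:G/T; 29:C/G.
That gives 9 mismatches out of 29 aligned sites, so the Hamming distance is 9.

9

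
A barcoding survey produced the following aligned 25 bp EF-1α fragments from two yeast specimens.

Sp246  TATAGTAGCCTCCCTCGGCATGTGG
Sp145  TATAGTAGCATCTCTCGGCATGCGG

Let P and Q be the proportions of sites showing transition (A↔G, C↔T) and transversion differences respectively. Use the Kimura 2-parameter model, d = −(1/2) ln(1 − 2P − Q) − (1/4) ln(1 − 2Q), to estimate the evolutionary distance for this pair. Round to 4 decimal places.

The sequences differ at positions 10 (C/A, transversion), 13 (C/T, transition), 23 (T/C, transition).
Of the 3 differences, 2 transitions and 1 transversion over 25 sites: P = 2/25 = 0.080000, Q = 1/25 = 0.040000.
d = −0.5·ln(0.800000) − 0.25·ln(0.920000) = −0.5·(-0.223144) − 0.25·(-0.083382) = 0.1324.

0.1324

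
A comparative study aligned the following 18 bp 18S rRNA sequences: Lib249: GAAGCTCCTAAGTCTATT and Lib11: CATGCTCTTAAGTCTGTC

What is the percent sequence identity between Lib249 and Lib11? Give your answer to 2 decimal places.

Differing sites — 1:G/C; 3:A/T; 8:C/T; 16:A/G; 18:T/C.
13 of the 18 sites match, so the percent identity is 13/18 × 100 = 72.22%.

72.22%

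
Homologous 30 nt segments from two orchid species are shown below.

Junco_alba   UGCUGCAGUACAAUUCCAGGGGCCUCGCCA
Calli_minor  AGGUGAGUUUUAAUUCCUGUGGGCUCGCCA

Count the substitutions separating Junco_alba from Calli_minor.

10

The sequences differ at positions 1 (U/A), 3 (C/G), 6 (C/A), 7 (A/G), 8 (G/U), 10 (A/U), 11 (C/U), 18 (A/U), 20 (G/U), 23 (C/G).
That gives 10 mismatches out of 30 aligned sites, so the Hamming distance is 10.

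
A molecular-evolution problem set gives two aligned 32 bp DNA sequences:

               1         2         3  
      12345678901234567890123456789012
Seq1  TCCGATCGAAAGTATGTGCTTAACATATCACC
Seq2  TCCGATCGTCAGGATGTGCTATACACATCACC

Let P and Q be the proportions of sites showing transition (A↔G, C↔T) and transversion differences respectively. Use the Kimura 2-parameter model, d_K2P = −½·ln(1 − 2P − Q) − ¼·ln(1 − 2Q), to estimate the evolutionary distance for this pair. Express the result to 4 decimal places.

Differing sites — 9:A/T (Tv); 10:A/C (Tv); 13:T/G (Tv); 21:T/A (Tv); 22:A/T (Tv); 26:T/C (Ti).
Of the 6 differences, 1 transition and 5 transversions over 32 sites: P = 1/32 = 0.031250, Q = 5/32 = 0.156250.
d = −0.5·ln(0.781250) − 0.25·ln(0.687500) = −0.5·(-0.246860) − 0.25·(-0.374693) = 0.2171.

0.2171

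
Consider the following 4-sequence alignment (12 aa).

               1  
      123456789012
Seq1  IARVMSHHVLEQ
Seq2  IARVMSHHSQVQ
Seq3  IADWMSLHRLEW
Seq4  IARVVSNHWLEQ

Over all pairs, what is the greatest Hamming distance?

7

Pairwise Hamming distances:
  Seq1 vs Seq2: 3
  Seq1 vs Seq3: 5
  Seq1 vs Seq4: 3
  Seq2 vs Seq3: 7
  Seq2 vs Seq4: 5
  Seq3 vs Seq4: 6
The largest is 7, between Seq2 and Seq3.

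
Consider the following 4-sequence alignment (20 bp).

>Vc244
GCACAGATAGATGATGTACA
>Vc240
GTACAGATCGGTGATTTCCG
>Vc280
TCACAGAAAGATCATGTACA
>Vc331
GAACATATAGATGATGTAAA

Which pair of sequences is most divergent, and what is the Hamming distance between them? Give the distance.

9

Pairwise Hamming distances:
  Vc244 vs Vc240: 6
  Vc244 vs Vc280: 3
  Vc244 vs Vc331: 3
  Vc240 vs Vc280: 9
  Vc240 vs Vc331: 8
  Vc280 vs Vc331: 6
The largest is 9, between Vc240 and Vc280.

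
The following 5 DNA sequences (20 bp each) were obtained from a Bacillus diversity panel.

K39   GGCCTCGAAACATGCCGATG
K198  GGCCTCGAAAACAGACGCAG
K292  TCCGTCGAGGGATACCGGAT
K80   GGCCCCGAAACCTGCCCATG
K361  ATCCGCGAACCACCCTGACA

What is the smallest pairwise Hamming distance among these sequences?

3

Pairwise Hamming distances:
  K39 vs K198: 6
  K39 vs K292: 10
  K39 vs K80: 3
  K39 vs K361: 9
  K198 vs K292: 12
  K198 vs K80: 7
  K198 vs K361: 13
  K292 vs K80: 13
  K292 vs K361: 13
  K80 vs K361: 11
The smallest is 3, between K39 and K80.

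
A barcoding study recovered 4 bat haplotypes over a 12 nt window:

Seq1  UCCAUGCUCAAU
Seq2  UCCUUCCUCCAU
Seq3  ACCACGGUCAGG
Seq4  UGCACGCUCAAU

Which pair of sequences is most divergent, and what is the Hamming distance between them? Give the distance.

Pairwise Hamming distances:
  Seq1 vs Seq2: 3
  Seq1 vs Seq3: 5
  Seq1 vs Seq4: 2
  Seq2 vs Seq3: 8
  Seq2 vs Seq4: 5
  Seq3 vs Seq4: 5
The largest is 8, between Seq2 and Seq3.

8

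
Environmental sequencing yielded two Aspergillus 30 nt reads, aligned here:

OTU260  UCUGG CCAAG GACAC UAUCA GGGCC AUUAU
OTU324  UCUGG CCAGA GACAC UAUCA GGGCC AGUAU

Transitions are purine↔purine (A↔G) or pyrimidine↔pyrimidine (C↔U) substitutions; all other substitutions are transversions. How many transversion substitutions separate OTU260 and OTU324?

Differing sites — 9:A/G (Ti); 10:G/A (Ti); 27:U/G (Tv).
Of the 3 differences, 2 transitions and 1 transversion, so the answer is 1.

1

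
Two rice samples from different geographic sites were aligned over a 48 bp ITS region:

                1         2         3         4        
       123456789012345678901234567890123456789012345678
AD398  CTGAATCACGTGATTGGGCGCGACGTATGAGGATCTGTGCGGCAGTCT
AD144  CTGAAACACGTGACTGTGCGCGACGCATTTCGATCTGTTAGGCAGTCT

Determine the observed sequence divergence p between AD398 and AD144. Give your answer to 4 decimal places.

0.1875

Mismatches occur at site 6 (T↔A), site 14 (T↔C), site 17 (G↔T), site 26 (T↔C), site 29 (G↔T), site 30 (A↔T), site 31 (G↔C), site 39 (G↔T), site 40 (C↔A).
There are 9 differences over 48 sites, so p = 9/48 = 0.1875.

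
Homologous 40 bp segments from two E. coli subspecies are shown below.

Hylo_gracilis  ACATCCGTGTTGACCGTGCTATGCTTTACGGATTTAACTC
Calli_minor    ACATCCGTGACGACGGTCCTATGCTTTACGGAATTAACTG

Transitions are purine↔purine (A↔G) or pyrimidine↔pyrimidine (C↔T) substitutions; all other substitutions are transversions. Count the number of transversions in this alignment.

5

Mismatches occur at site 10 (T/A, transversion), site 11 (T/C, transition), site 15 (C/G, transversion), site 18 (G/C, transversion), site 33 (T/A, transversion), site 40 (C/G, transversion).
Of the 6 differences, 1 transition and 5 transversions, so the answer is 5.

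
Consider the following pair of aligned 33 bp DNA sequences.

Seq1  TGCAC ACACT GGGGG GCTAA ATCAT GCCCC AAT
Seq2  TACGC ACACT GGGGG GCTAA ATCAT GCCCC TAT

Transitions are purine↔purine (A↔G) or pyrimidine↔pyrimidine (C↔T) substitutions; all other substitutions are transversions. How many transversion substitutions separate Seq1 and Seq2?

1

Mismatches occur at site 2 (G→A, transition), site 4 (A→G, transition), site 31 (A→T, transversion).
Of the 3 differences, 2 transitions and 1 transversion, so the answer is 1.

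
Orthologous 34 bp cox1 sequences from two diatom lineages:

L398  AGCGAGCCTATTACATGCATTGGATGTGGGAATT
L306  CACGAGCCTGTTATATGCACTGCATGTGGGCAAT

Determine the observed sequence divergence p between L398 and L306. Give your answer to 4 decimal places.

The sequences differ at positions 1 (A/C), 2 (G/A), 10 (A/G), 14 (C/T), 20 (T/C), 23 (G/C), 31 (A/C), 33 (T/A).
There are 8 differences over 34 sites, so p = 8/34 = 0.2353.

0.2353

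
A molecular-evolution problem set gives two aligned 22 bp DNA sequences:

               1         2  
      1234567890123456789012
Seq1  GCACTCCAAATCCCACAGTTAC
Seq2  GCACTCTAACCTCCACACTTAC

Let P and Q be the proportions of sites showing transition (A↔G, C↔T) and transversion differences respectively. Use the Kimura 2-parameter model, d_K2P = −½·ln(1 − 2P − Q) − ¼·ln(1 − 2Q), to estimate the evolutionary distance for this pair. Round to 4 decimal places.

Differing sites — 7:C/T (Ti); 10:A/C (Tv); 11:T/C (Ti); 12:C/T (Ti); 18:G/C (Tv).
Of the 5 differences, 3 transitions and 2 transversions over 22 sites: P = 3/22 = 0.136364, Q = 2/22 = 0.090909.
d = −0.5·ln(0.636363) − 0.25·ln(0.818182) = −0.5·(-0.451986) − 0.25·(-0.200670) = 0.2762.

0.2762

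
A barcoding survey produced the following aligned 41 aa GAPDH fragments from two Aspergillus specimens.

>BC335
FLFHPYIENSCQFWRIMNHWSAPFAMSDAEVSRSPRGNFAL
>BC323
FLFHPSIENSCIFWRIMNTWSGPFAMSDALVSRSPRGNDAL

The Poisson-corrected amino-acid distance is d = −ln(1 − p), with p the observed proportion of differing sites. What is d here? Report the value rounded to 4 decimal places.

Mismatches occur at site 6 (Y→S), site 12 (Q→I), site 19 (H→T), site 22 (A→G), site 30 (E→L), site 39 (F→D).
p = 6/41 = 0.146341.
d = −ln(1 − 0.146341) = −ln(0.853659) = 0.1582.

0.1582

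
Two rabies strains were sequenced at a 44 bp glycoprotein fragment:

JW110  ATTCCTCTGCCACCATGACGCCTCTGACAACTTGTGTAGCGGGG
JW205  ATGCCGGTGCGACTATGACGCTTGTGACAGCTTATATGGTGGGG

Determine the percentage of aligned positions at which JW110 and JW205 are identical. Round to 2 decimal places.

The sequences differ at positions 3 (T/G), 6 (T/G), 7 (C/G), 11 (C/G), 14 (C/T), 22 (C/T), 24 (C/G), 30 (A/G), 34 (G/A), 36 (G/A), 38 (A/G), 40 (C/T).
32 of the 44 sites match, so the percent identity is 32/44 × 100 = 72.73%.

72.73%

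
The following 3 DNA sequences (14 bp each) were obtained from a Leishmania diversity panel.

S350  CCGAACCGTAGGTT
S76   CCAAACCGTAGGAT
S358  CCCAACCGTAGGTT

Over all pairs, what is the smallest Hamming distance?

Pairwise Hamming distances:
  S350 vs S76: 2
  S350 vs S358: 1
  S76 vs S358: 2
The smallest is 1, between S350 and S358.

1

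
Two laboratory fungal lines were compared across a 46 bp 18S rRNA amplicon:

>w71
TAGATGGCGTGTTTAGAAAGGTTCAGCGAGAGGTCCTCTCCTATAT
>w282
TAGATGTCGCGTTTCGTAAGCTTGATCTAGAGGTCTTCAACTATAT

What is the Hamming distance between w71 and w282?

Differing sites — 7:G/T; 10:T/C; 15:A/C; 17:A/T; 21:G/C; 24:C/G; 26:G/T; 28:G/T; 36:C/T; 39:T/A; 40:C/A.
That gives 11 mismatches out of 46 aligned sites, so the Hamming distance is 11.

11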